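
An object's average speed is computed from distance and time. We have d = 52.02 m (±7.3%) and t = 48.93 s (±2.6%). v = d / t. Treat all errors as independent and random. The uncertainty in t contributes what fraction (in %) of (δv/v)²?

11.3%

(δv/v)² = (1·δd/d)² + (-1·δt/t)²
  d term: (1×0.0730)² = 0.00533
  t term: (-1×0.0260)² = 0.000676
Total = 0.00600. Share from t = 0.000676/0.00600 = 0.113.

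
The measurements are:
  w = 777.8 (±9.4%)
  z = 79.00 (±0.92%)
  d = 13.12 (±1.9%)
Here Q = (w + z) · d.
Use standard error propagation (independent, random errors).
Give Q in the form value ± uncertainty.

11240 ± 983

Let u = w + z = 856.8. δu = √(δw² + δz²) = √(5350 + 0.528) = 73.1, so δu/u = 0.0853.
Q is then a monomial in u, d:
δQ/Q = √((δu/u)² + (1·δd/d)²) = √(0.00728 + 0.000361) = 0.0874
Q = 11240, so δQ = 0.0874 × 11240 = 983.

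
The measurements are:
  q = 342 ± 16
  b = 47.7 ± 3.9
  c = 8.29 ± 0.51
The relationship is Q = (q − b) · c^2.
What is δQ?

2730

Let u = q − b = 294. δu = √(δq² + δb²) = √(256 + 15.2) = 16.5, so δu/u = 0.0560.
Q is then a monomial in u, c:
δQ/Q = √((δu/u)² + (2·δc/c)²) = √(0.00313 + 0.0151) = 0.135
Q = 20200, so δQ = 0.135 × 20200 = 2730.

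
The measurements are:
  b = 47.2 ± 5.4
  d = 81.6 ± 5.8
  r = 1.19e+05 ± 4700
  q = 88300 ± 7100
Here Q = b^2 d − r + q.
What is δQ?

Let p = b^2·d = 1.82e+05. δp/p = √((2·δb/b)² + (1·δd/d)²) = √(0.0524 + 0.00505) = 0.240, so δp = 43600.
Q = p − r + q: δQ = √(δp² + δr² + δq²) = √(1.9e+09 + 2.21e+07 + 5.04e+07) = 44400

44400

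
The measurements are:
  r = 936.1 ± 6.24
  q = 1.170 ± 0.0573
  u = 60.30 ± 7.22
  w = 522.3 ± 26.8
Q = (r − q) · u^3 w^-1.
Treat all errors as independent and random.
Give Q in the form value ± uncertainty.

(3.925 ± 1.42) × 10^5

Let h = r − q = 934.9. δh = √(δr² + δq²) = √(38.9 + 0.00328) = 6.24, so δh/h = 0.00667.
Q is then a monomial in h, u, w:
δQ/Q = √((δh/h)² + (3·δu/u)² + (-1·δw/w)²) = √(4.45e-05 + 0.129 + 0.00263) = 0.363
Q = 392500, so δQ = 0.363 × 392500 = 1.42e+05.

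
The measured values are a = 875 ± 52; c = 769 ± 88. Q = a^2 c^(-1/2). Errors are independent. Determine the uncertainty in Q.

Q is a product of powers, so relative uncertainties combine in quadrature:
  (2·δa/a)² = (2×0.0594)² = 0.0141;  (−½·δc/c)² = (-0.5×0.114)² = 0.00327
δQ/Q = √(0.0174) = 0.132
Q = 27600, so δQ = 0.132 × 27600 = 3640.

3640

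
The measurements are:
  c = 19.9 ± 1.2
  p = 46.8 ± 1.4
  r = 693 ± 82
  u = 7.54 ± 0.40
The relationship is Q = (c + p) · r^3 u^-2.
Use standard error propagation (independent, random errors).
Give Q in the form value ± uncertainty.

(3.90 ± 1.45) × 10^8

Let w = c + p = 66.7. δw = √(δc² + δp²) = √(1.44 + 1.96) = 1.84, so δw/w = 0.0276.
Q is then a monomial in w, r, u:
δQ/Q = √((δw/w)² + (3·δr/r)² + (-2·δu/u)²) = √(0.000764 + 0.126 + 0.0113) = 0.372
Q = 3.9e+08, so δQ = 0.372 × 3.9e+08 = 1.45e+08.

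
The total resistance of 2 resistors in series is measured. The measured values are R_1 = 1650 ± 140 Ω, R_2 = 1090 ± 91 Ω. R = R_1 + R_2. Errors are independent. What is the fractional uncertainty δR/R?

Each term contributes (cᵢ δxᵢ)² to (δR)²:
  (δR_1)² = 19600;  (δR_2)² = 8280
δR = √(27900) = 167 Ω
R = 2740 Ω, so δR/R = 167/2740 = 0.0609.

0.0609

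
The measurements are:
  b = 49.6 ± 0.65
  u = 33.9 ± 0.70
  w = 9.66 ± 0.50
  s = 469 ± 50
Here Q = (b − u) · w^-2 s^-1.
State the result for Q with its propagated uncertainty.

Let h = b − u = 15.7. δh = √(δb² + δu²) = √(0.423 + 0.490) = 0.955, so δh/h = 0.0608.
Q is then a monomial in h, w, s:
δQ/Q = √((δh/h)² + (-2·δw/w)² + (-1·δs/s)²) = √(0.00370 + 0.0107 + 0.0114) = 0.161
Q = 0.000359, so δQ = 0.161 × 0.000359 = 5.76e-05.

(3.59 ± 0.576) × 10^-4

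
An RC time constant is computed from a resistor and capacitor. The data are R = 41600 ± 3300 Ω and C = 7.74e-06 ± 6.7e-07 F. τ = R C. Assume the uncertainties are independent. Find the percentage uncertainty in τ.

τ is a product of powers, so relative uncertainties combine in quadrature:
  (1·δR/R)² = (1×0.0793)² = 0.00629;  (1·δC/C)² = (1×0.0866)² = 0.00749
δτ/τ = √(0.0138) = 0.117

11.7%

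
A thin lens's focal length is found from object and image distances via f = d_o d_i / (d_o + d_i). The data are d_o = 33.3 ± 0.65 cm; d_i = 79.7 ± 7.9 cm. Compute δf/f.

0.0323

∂f/∂d_o = (d_i/(d_o+d_i))² = 0.497;  ∂f/∂d_i = (d_o/(d_o+d_i))² = 0.0868
δf = √((∂f/∂d_o · δd_o)² + (∂f/∂d_i · δd_i)²) = √(0.105 + 0.471) = 0.758 cm
f = 23.5 cm, so δf/f = 0.758/23.5 = 0.0323.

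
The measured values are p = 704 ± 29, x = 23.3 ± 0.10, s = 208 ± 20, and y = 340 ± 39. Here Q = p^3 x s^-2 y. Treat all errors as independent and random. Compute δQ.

For a monomial Q ∝ p^3, x, s^-2, y, fractional errors add in quadrature:
  (3·δp/p)² = (3×0.0412)² = 0.0153;  (1·δx/x)² = (1×0.00429)² = 1.84e-05;  (-2·δs/s)² = (-2×0.0962)² = 0.0370;  (1·δy/y)² = (1×0.115)² = 0.0132
δQ/Q = √(0.0654) = 0.256
Q = 6.39e+07, so δQ = 0.256 × 6.39e+07 = 1.63e+07.

1.63e+07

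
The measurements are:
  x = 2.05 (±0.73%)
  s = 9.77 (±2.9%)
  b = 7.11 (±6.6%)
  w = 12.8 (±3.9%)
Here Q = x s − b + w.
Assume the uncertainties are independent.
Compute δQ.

Let p = x·s = 20.0. δp/p = √((1·δx/x)² + (1·δs/s)²) = √(5.33e-05 + 0.000841) = 0.0299, so δp = 0.599.
Q = p − b + w: δQ = √(δp² + δb² + δw²) = √(0.359 + 0.220 + 0.249) = 0.910

0.910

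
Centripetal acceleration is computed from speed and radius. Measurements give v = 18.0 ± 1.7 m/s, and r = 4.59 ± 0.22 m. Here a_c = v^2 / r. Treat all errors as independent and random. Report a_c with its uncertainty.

70.6 ± 13.8 m/s^2

Products/powers → add relative errors in quadrature, weighted by exponent:
  (2·δv/v)² = (2×0.0944)² = 0.0357;  (-1·δr/r)² = (-1×0.0479)² = 0.00230
δa_c/a_c = √(0.0380) = 0.195
a_c = 70.6 m/s^2, so δa_c = 0.195 × 70.6 = 13.8 m/s^2.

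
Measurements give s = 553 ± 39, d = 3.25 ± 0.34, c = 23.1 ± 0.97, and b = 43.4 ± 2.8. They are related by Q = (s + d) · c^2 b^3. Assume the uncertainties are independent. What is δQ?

5.39e+09

Let u = s + d = 556. δu = √(δs² + δd²) = √(1520 + 0.116) = 39.0, so δu/u = 0.0701.
Q is then a monomial in u, c, b:
δQ/Q = √((δu/u)² + (2·δc/c)² + (3·δb/b)²) = √(0.00492 + 0.00705 + 0.0375) = 0.222
Q = 2.43e+10, so δQ = 0.222 × 2.43e+10 = 5.39e+09.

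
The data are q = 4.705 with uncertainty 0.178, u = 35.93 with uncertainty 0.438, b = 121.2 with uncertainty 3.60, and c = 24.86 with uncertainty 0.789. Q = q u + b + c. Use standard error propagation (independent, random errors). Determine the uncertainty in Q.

7.66

Let p = q·u = 169.1. δp/p = √((1·δq/q)² + (1·δu/u)²) = √(0.00143 + 0.000149) = 0.0397, so δp = 6.72.
Q = p + b + c: δQ = √(δp² + δb² + δc²) = √(45.1 + 13.0 + 0.623) = 7.66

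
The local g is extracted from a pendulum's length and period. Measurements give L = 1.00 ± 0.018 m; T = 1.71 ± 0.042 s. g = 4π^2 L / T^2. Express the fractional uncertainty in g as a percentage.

Products/powers → add relative errors in quadrature, weighted by exponent:
  (1·δL/L)² = (1×0.0180)² = 0.000324;  (-2·δT/T)² = (-2×0.0246)² = 0.00241
δg/g = √(0.00274) = 0.0523

5.23%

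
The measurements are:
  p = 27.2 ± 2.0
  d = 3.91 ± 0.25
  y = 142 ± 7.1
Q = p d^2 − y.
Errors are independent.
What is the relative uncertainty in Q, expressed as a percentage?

22.5%

Let w = p·d^2 = 416. δw/w = √((1·δp/p)² + (2·δd/d)²) = √(0.00541 + 0.0164) = 0.148, so δw = 61.3.
Q = w − y: δQ = √(δw² + δy²) = √(3760 + 50.4) = 61.7
Q = 274, so δQ/Q = 61.7/274 = 0.225.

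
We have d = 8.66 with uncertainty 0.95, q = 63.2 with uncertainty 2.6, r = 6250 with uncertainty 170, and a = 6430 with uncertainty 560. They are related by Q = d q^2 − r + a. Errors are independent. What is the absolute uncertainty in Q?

Let p = d·q^2 = 34600. δp/p = √((1·δd/d)² + (2·δq/q)²) = √(0.0120 + 0.00677) = 0.137, so δp = 4740.
Q = p − r + a: δQ = √(δp² + δr² + δa²) = √(2.25e+07 + 28900 + 3.14e+05) = 4780

4780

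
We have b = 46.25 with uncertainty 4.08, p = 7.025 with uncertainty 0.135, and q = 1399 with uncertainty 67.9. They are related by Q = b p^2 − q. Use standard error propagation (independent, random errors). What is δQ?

230

Let w = b·p^2 = 2282. δw/w = √((1·δb/b)² + (2·δp/p)²) = √(0.00778 + 0.00148) = 0.0962, so δw = 220.
Q = w − q: δQ = √(δw² + δq²) = √(48200 + 4610) = 230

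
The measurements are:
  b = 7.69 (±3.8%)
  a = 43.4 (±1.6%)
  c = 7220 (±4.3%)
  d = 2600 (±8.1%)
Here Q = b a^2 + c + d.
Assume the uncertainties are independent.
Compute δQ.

Let p = b·a^2 = 14500. δp/p = √((1·δb/b)² + (2·δa/a)²) = √(0.00144 + 0.00102) = 0.0497, so δp = 720.
Q = p + c + d: δQ = √(δp² + δc² + δd²) = √(5.18e+05 + 96400 + 44400) = 811

811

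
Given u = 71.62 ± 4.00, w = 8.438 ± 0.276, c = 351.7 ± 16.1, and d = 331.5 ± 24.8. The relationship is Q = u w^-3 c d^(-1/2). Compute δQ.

0.293

Q is a product of powers, so relative uncertainties combine in quadrature:
  (1·δu/u)² = (1×0.0559)² = 0.00312;  (-3·δw/w)² = (-3×0.0327)² = 0.00963;  (1·δc/c)² = (1×0.0458)² = 0.00210;  (−½·δd/d)² = (-0.5×0.0748)² = 0.00140
δQ/Q = √(0.0162) = 0.127
Q = 2.303, so δQ = 0.127 × 2.303 = 0.293.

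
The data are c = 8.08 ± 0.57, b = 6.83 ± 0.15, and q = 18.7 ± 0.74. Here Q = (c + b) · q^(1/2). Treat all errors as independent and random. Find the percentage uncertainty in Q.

Let u = c + b = 14.9. δu = √(δc² + δb²) = √(0.325 + 0.0225) = 0.589, so δu/u = 0.0395.
Q is then a monomial in u, q:
δQ/Q = √((δu/u)² + (½·δq/q)²) = √(0.00156 + 0.000391) = 0.0442

4.42%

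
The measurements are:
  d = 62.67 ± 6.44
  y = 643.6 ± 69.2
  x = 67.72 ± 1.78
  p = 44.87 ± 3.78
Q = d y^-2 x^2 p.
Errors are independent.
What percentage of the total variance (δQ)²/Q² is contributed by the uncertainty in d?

(δQ/Q)² = (1·δd/d)² + (-2·δy/y)² + (2·δx/x)² + (1·δp/p)²
  d term: (1×0.103)² = 0.0106
  y term: (-2×0.108)² = 0.0462
  x term: (2×0.0263)² = 0.00276
  p term: (1×0.0842)² = 0.00710
Total = 0.0667. Share from d = 0.0106/0.0667 = 0.158.

15.8%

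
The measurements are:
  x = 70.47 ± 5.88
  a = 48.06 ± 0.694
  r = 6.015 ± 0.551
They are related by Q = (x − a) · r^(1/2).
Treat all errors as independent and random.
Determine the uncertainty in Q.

Let u = x − a = 22.41. δu = √(δx² + δa²) = √(34.6 + 0.482) = 5.92, so δu/u = 0.264.
Q is then a monomial in u, r:
δQ/Q = √((δu/u)² + (½·δr/r)²) = √(0.0698 + 0.00210) = 0.268
Q = 54.96, so δQ = 0.268 × 54.96 = 14.7.

14.7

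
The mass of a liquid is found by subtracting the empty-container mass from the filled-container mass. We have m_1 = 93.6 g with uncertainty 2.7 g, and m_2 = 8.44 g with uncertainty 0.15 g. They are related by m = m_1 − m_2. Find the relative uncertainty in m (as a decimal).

0.0318

For a sum/difference, combine absolute errors in quadrature:
  (δm_1)² = 7.29;  (δm_2)² = 0.0225
δm = √(7.31) = 2.70 g
m = 85.2 g, so δm/m = 2.70/85.2 = 0.0318.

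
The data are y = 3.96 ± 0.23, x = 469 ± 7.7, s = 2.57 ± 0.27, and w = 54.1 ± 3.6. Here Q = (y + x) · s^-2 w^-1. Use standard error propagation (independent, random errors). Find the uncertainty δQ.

0.293

Let u = y + x = 473. δu = √(δy² + δx²) = √(0.0529 + 59.3) = 7.70, so δu/u = 0.0163.
Q is then a monomial in u, s, w:
δQ/Q = √((δu/u)² + (-2·δs/s)² + (-1·δw/w)²) = √(0.000265 + 0.0441 + 0.00443) = 0.221
Q = 1.32, so δQ = 0.221 × 1.32 = 0.293.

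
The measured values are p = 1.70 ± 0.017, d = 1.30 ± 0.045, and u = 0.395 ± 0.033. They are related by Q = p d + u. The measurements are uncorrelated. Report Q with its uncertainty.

Let w = p·d = 2.21. δw/w = √((1·δp/p)² + (1·δd/d)²) = √(0.000100 + 0.00120) = 0.0360, so δw = 0.0796.
Q = w + u: δQ = √(δw² + δu²) = √(0.00634 + 0.00109) = 0.0862
Q = 2.60.

2.60 ± 0.0862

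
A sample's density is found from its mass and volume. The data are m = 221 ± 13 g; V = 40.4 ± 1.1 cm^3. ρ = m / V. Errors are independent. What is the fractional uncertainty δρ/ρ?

0.0648

Each factor contributes (exponent × relative error)² to (δρ/ρ)²:
  (1·δm/m)² = (1×0.0588)² = 0.00346;  (-1·δV/V)² = (-1×0.0272)² = 0.000741
δρ/ρ = √(0.00420) = 0.0648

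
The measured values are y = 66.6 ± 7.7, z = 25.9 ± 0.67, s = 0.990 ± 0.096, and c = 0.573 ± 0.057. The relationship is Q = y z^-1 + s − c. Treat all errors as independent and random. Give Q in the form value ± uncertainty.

Let p = y·z^-1 = 2.57. δp/p = √((1·δy/y)² + (-1·δz/z)²) = √(0.0134 + 0.000669) = 0.118, so δp = 0.305.
Q = p + s − c: δQ = √(δp² + δs² + δc²) = √(0.0928 + 0.00922 + 0.00325) = 0.324
Q = 2.99.

2.99 ± 0.324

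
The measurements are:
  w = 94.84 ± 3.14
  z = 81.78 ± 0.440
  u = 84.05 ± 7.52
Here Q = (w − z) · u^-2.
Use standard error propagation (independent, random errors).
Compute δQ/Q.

0.302

Let h = w − z = 13.06. δh = √(δw² + δz²) = √(9.86 + 0.194) = 3.17, so δh/h = 0.243.
Q is then a monomial in h, u:
δQ/Q = √((δh/h)² + (-2·δu/u)²) = √(0.0589 + 0.0320) = 0.302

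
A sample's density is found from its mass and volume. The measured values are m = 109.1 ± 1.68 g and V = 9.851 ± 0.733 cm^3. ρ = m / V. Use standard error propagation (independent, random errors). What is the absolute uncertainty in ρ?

Products/powers → add relative errors in quadrature, weighted by exponent:
  (1·δm/m)² = (1×0.0154)² = 0.000237;  (-1·δV/V)² = (-1×0.0744)² = 0.00554
δρ/ρ = √(0.00577) = 0.0760
ρ = 11.08 g/cm^3, so δρ = 0.0760 × 11.08 = 0.842 g/cm^3.

0.842 g/cm^3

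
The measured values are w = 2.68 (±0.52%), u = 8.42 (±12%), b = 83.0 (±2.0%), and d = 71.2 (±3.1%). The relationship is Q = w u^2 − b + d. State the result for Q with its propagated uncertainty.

Let p = w·u^2 = 190. δp/p = √((1·δw/w)² + (2·δu/u)²) = √(2.7e-05 + 0.0576) = 0.240, so δp = 45.6.
Q = p − b + d: δQ = √(δp² + δb² + δd²) = √(2080 + 2.76 + 4.87) = 45.7
Q = 178.

178 ± 45.7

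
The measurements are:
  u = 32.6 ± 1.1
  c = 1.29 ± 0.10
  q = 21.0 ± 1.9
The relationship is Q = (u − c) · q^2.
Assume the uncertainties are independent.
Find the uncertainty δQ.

2550

Let w = u − c = 31.3. δw = √(δu² + δc²) = √(1.21 + 0.0100) = 1.10, so δw/w = 0.0353.
Q is then a monomial in w, q:
δQ/Q = √((δw/w)² + (2·δq/q)²) = √(0.00124 + 0.0327) = 0.184
Q = 13800, so δQ = 0.184 × 13800 = 2550.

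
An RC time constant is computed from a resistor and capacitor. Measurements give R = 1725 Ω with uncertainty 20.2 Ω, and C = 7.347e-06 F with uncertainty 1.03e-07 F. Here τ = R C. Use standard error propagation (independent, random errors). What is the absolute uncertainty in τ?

For a monomial τ ∝ R, C, fractional errors add in quadrature:
  (1·δR/R)² = (1×0.0117)² = 0.000137;  (1·δC/C)² = (1×0.0140)² = 0.000197
δτ/τ = √(0.000334) = 0.0183
τ = 0.01267 s, so δτ = 0.0183 × 0.01267 = 0.000232 s.

0.000232 s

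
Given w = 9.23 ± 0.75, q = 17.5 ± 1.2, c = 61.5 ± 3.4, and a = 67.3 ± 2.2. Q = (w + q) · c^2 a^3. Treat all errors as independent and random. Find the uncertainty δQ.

Let u = w + q = 26.7. δu = √(δw² + δq²) = √(0.562 + 1.44) = 1.42, so δu/u = 0.0529.
Q is then a monomial in u, c, a:
δQ/Q = √((δu/u)² + (2·δc/c)² + (3·δa/a)²) = √(0.00280 + 0.0122 + 0.00962) = 0.157
Q = 3.08e+10, so δQ = 0.157 × 3.08e+10 = 4.84e+09.

4.84e+09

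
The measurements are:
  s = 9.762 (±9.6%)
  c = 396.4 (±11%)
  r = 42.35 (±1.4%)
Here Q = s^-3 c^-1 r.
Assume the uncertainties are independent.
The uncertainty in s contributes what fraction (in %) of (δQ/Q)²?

(δQ/Q)² = (-3·δs/s)² + (-1·δc/c)² + (1·δr/r)²
  s term: (-3×0.0960)² = 0.0829
  c term: (-1×0.110)² = 0.0121
  r term: (1×0.0140)² = 0.000196
Total = 0.0952. Share from s = 0.0829/0.0952 = 0.871.

87.1%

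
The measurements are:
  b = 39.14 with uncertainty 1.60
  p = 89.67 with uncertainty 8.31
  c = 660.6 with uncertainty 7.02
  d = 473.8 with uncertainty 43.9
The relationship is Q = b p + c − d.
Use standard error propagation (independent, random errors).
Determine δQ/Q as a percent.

Let w = b·p = 3510. δw/w = √((1·δb/b)² + (1·δp/p)²) = √(0.00167 + 0.00859) = 0.101, so δw = 355.
Q = w + c − d: δQ = √(δw² + δc² + δd²) = √(1.26e+05 + 49.3 + 1930) = 358
Q = 3696, so δQ/Q = 358/3696 = 0.0969.

9.69%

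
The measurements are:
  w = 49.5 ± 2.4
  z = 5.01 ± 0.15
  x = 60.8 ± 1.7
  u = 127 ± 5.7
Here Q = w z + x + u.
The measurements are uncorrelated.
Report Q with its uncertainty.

Let p = w·z = 248. δp/p = √((1·δw/w)² + (1·δz/z)²) = √(0.00235 + 0.000896) = 0.0570, so δp = 14.1.
Q = p + x + u: δQ = √(δp² + δx² + δu²) = √(200 + 2.89 + 32.5) = 15.3
Q = 436.

436 ± 15.3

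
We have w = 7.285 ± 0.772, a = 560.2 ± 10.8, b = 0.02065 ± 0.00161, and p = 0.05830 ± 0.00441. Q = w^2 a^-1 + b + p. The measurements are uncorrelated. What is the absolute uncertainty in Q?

Let h = w^2·a^-1 = 0.09474. δh/h = √((2·δw/w)² + (-1·δa/a)²) = √(0.0449 + 0.000372) = 0.213, so δh = 0.0202.
Q = h + b + p: δQ = √(δh² + δb² + δp²) = √(0.000406 + 2.59e-06 + 1.94e-05) = 0.0207

0.0207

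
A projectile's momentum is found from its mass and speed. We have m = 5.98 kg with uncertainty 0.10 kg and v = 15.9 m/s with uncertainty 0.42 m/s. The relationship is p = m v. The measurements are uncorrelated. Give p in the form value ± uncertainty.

95.1 ± 2.97 kg·m/s

Relative error in a monomial: (δp/p)² = Σ (nᵢ · δxᵢ/xᵢ)².
  (1·δm/m)² = (1×0.0167)² = 0.000280;  (1·δv/v)² = (1×0.0264)² = 0.000698
δp/p = √(0.000977) = 0.0313
p = 95.1 kg·m/s, so δp = 0.0313 × 95.1 = 2.97 kg·m/s.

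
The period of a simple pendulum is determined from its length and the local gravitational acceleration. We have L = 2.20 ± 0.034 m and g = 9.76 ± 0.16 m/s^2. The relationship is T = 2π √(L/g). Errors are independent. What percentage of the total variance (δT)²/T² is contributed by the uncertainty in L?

47.1%

(δT/T)² = (½·δL/L)² + (−½·δg/g)²
  L term: (0.5×0.0155)² = 5.97e-05
  g term: (-0.5×0.0164)² = 6.72e-05
Total = 0.000127. Share from L = 5.97e-05/0.000127 = 0.471.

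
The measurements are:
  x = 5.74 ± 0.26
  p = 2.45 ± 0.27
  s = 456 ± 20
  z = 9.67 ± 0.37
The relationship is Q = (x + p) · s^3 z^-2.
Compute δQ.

1.32e+06

Let u = x + p = 8.19. δu = √(δx² + δp²) = √(0.0676 + 0.0729) = 0.375, so δu/u = 0.0458.
Q is then a monomial in u, s, z:
δQ/Q = √((δu/u)² + (3·δs/s)² + (-2·δz/z)²) = √(0.00209 + 0.0173 + 0.00586) = 0.159
Q = 8.3e+06, so δQ = 0.159 × 8.3e+06 = 1.32e+06.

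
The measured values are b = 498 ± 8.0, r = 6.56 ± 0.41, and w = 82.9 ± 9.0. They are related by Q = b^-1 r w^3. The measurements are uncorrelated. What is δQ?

Relative error in a monomial: (δQ/Q)² = Σ (nᵢ · δxᵢ/xᵢ)².
  (-1·δb/b)² = (-1×0.0161)² = 0.000258;  (1·δr/r)² = (1×0.0625)² = 0.00391;  (3·δw/w)² = (3×0.109)² = 0.106
δQ/Q = √(0.110) = 0.332
Q = 7500, so δQ = 0.332 × 7500 = 2490.

2490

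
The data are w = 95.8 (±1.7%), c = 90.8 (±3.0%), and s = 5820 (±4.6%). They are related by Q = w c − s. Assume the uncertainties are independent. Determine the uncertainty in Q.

402

Let p = w·c = 8700. δp/p = √((1·δw/w)² + (1·δc/c)²) = √(0.000289 + 0.000900) = 0.0345, so δp = 300.
Q = p − s: δQ = √(δp² + δs²) = √(90000 + 71700) = 402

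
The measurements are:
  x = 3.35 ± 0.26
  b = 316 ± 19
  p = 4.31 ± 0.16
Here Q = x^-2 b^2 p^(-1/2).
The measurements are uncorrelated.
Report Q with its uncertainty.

4290 ± 845

Q is a product of powers, so relative uncertainties combine in quadrature:
  (-2·δx/x)² = (-2×0.0776)² = 0.0241;  (2·δb/b)² = (2×0.0601)² = 0.0145;  (−½·δp/p)² = (-0.5×0.0371)² = 0.000345
δQ/Q = √(0.0389) = 0.197
Q = 4290, so δQ = 0.197 × 4290 = 845.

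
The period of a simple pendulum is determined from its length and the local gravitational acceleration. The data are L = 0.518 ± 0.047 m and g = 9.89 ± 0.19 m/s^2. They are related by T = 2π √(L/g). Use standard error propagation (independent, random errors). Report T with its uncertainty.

1.44 ± 0.0667 s

Relative error in a monomial: (δT/T)² = Σ (nᵢ · δxᵢ/xᵢ)².
  (½·δL/L)² = (0.5×0.0907)² = 0.00206;  (−½·δg/g)² = (-0.5×0.0192)² = 9.23e-05
δT/T = √(0.00215) = 0.0464
T = 1.44 s, so δT = 0.0464 × 1.44 = 0.0667 s.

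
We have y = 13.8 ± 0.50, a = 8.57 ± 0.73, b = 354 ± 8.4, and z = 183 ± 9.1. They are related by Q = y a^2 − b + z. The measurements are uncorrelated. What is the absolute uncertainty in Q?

Let p = y·a^2 = 1010. δp/p = √((1·δy/y)² + (2·δa/a)²) = √(0.00131 + 0.0290) = 0.174, so δp = 177.
Q = p − b + z: δQ = √(δp² + δb² + δz²) = √(31200 + 70.6 + 82.8) = 177

177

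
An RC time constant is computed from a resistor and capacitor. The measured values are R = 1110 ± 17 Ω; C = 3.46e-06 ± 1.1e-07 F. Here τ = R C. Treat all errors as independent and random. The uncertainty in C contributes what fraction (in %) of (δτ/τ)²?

81.2%

(δτ/τ)² = (1·δR/R)² + (1·δC/C)²
  R term: (1×0.0153)² = 0.000235
  C term: (1×0.0318)² = 0.00101
Total = 0.00125. Share from C = 0.00101/0.00125 = 0.812.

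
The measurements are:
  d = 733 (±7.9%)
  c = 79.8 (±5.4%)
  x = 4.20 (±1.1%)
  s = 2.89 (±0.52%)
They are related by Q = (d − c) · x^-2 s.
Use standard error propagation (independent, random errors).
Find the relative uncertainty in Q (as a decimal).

0.0917

Let u = d − c = 653. δu = √(δd² + δc²) = √(3350 + 18.6) = 58.1, so δu/u = 0.0889.
Q is then a monomial in u, x, s:
δQ/Q = √((δu/u)² + (-2·δx/x)² + (1·δs/s)²) = √(0.00790 + 0.000484 + 2.7e-05) = 0.0917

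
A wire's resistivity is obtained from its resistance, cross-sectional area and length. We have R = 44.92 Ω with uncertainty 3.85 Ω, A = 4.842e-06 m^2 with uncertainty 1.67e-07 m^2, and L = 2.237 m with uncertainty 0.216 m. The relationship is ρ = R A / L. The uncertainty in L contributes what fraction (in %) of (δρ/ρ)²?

(δρ/ρ)² = (1·δR/R)² + (1·δA/A)² + (-1·δL/L)²
  R term: (1×0.0857)² = 0.00735
  A term: (1×0.0345)² = 0.00119
  L term: (-1×0.0966)² = 0.00932
Total = 0.0179. Share from L = 0.00932/0.0179 = 0.522.

52.2%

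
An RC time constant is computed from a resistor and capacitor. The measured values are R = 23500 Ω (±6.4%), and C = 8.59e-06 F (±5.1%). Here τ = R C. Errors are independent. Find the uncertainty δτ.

0.0165 s

Relative error in a monomial: (δτ/τ)² = Σ (nᵢ · δxᵢ/xᵢ)².
  (1·δR/R)² = (1×0.0640)² = 0.00410;  (1·δC/C)² = (1×0.0510)² = 0.00260
δτ/τ = √(0.00670) = 0.0818
τ = 0.202 s, so δτ = 0.0818 × 0.202 = 0.0165 s.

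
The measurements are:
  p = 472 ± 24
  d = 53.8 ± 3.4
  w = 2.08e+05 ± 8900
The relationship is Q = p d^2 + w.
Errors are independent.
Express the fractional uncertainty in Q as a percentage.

11.8%

Let h = p·d^2 = 1.37e+06. δh/h = √((1·δp/p)² + (2·δd/d)²) = √(0.00259 + 0.0160) = 0.136, so δh = 1.86e+05.
Q = h + w: δQ = √(δh² + δw²) = √(3.46e+10 + 7.92e+07) = 1.86e+05
Q = 1.57e+06, so δQ/Q = 1.86e+05/1.57e+06 = 0.118.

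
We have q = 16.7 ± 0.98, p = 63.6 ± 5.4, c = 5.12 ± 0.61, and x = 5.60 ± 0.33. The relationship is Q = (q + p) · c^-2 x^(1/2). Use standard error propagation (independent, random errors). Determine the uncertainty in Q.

Let u = q + p = 80.3. δu = √(δq² + δp²) = √(0.960 + 29.2) = 5.49, so δu/u = 0.0683.
Q is then a monomial in u, c, x:
δQ/Q = √((δu/u)² + (-2·δc/c)² + (½·δx/x)²) = √(0.00467 + 0.0568 + 0.000868) = 0.250
Q = 7.25, so δQ = 0.250 × 7.25 = 1.81.

1.81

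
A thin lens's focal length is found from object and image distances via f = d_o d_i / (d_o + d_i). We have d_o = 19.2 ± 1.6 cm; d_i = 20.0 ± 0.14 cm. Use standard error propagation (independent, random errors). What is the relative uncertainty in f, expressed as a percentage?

4.27%

∂f/∂d_o = (d_i/(d_o+d_i))² = 0.260;  ∂f/∂d_i = (d_o/(d_o+d_i))² = 0.240
δf = √((∂f/∂d_o · δd_o)² + (∂f/∂d_i · δd_i)²) = √(0.173 + 0.00113) = 0.418 cm
f = 9.80 cm, so δf/f = 0.418/9.80 = 0.0427.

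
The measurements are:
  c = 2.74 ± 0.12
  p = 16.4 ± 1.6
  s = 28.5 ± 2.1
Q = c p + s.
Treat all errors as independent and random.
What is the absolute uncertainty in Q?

Let w = c·p = 44.9. δw/w = √((1·δc/c)² + (1·δp/p)²) = √(0.00192 + 0.00952) = 0.107, so δw = 4.81.
Q = w + s: δQ = √(δw² + δs²) = √(23.1 + 4.41) = 5.24

5.24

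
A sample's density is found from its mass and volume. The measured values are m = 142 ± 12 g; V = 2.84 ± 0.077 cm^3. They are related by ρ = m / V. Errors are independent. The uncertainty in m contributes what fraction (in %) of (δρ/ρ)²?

90.7%

(δρ/ρ)² = (1·δm/m)² + (-1·δV/V)²
  m term: (1×0.0845)² = 0.00714
  V term: (-1×0.0271)² = 0.000735
Total = 0.00788. Share from m = 0.00714/0.00788 = 0.907.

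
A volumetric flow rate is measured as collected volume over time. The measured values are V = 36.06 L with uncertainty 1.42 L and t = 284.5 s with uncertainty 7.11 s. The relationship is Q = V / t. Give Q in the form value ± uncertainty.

Products/powers → add relative errors in quadrature, weighted by exponent:
  (1·δV/V)² = (1×0.0394)² = 0.00155;  (-1·δt/t)² = (-1×0.0250)² = 0.000625
δQ/Q = √(0.00218) = 0.0466
Q = 0.1267 L/s, so δQ = 0.0466 × 0.1267 = 0.00591 L/s.

0.1267 ± 0.00591 L/s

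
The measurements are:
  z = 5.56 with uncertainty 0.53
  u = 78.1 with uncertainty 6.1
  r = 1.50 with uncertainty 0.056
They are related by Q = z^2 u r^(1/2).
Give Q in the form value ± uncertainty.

2960 ± 612

Products/powers → add relative errors in quadrature, weighted by exponent:
  (2·δz/z)² = (2×0.0953)² = 0.0363;  (1·δu/u)² = (1×0.0781)² = 0.00610;  (½·δr/r)² = (0.5×0.0373)² = 0.000348
δQ/Q = √(0.0428) = 0.207
Q = 2960, so δQ = 0.207 × 2960 = 612.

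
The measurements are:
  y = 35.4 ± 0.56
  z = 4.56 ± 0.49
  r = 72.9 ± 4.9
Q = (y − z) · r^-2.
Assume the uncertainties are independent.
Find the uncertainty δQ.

0.000793

Let u = y − z = 30.8. δu = √(δy² + δz²) = √(0.314 + 0.240) = 0.744, so δu/u = 0.0241.
Q is then a monomial in u, r:
δQ/Q = √((δu/u)² + (-2·δr/r)²) = √(0.000582 + 0.0181) = 0.137
Q = 0.00580, so δQ = 0.137 × 0.00580 = 0.000793.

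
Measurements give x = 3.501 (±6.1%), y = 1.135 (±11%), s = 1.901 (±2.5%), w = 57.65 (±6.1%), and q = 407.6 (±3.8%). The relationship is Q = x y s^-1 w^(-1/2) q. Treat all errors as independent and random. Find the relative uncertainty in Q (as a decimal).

0.137

Q is a product of powers, so relative uncertainties combine in quadrature:
  (1·δx/x)² = (1×0.0610)² = 0.00372;  (1·δy/y)² = (1×0.110)² = 0.0121;  (-1·δs/s)² = (-1×0.0250)² = 0.000625;  (−½·δw/w)² = (-0.5×0.0610)² = 0.000930;  (1·δq/q)² = (1×0.0380)² = 0.00144
δQ/Q = √(0.0188) = 0.137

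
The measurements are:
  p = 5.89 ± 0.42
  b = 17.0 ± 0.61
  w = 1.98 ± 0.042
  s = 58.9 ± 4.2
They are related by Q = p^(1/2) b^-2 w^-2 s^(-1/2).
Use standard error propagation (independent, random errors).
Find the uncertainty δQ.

2.72e-05

Products/powers → add relative errors in quadrature, weighted by exponent:
  (½·δp/p)² = (0.5×0.0713)² = 0.00127;  (-2·δb/b)² = (-2×0.0359)² = 0.00515;  (-2·δw/w)² = (-2×0.0212)² = 0.00180;  (−½·δs/s)² = (-0.5×0.0713)² = 0.00127
δQ/Q = √(0.00949) = 0.0974
Q = 0.000279, so δQ = 0.0974 × 0.000279 = 2.72e-05.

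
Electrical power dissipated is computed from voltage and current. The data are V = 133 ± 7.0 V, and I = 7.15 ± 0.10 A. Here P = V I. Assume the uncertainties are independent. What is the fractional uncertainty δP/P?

0.0545

Each factor contributes (exponent × relative error)² to (δP/P)²:
  (1·δV/V)² = (1×0.0526)² = 0.00277;  (1·δI/I)² = (1×0.0140)² = 0.000196
δP/P = √(0.00297) = 0.0545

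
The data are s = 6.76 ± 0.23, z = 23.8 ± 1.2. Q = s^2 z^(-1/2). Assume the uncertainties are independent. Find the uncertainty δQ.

Each factor contributes (exponent × relative error)² to (δQ/Q)²:
  (2·δs/s)² = (2×0.0340)² = 0.00463;  (−½·δz/z)² = (-0.5×0.0504)² = 0.000636
δQ/Q = √(0.00527) = 0.0726
Q = 9.37, so δQ = 0.0726 × 9.37 = 0.680.

0.680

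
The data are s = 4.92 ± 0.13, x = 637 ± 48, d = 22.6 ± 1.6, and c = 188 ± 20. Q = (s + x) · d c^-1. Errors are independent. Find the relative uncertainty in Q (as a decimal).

0.148

Let u = s + x = 642. δu = √(δs² + δx²) = √(0.0169 + 2300) = 48.0, so δu/u = 0.0748.
Q is then a monomial in u, d, c:
δQ/Q = √((δu/u)² + (1·δd/d)² + (-1·δc/c)²) = √(0.00559 + 0.00501 + 0.0113) = 0.148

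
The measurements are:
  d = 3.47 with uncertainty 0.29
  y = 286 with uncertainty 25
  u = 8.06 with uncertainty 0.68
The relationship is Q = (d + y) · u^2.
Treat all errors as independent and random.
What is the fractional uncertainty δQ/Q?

Let w = d + y = 289. δw = √(δd² + δy²) = √(0.0841 + 625) = 25.0, so δw/w = 0.0864.
Q is then a monomial in w, u:
δQ/Q = √((δw/w)² + (2·δu/u)²) = √(0.00746 + 0.0285) = 0.190

0.190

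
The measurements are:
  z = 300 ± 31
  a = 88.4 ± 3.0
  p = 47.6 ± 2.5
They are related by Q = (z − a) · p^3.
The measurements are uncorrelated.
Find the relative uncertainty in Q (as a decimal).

Let u = z − a = 212. δu = √(δz² + δa²) = √(961 + 9.00) = 31.1, so δu/u = 0.147.
Q is then a monomial in u, p:
δQ/Q = √((δu/u)² + (3·δp/p)²) = √(0.0217 + 0.0248) = 0.216

0.216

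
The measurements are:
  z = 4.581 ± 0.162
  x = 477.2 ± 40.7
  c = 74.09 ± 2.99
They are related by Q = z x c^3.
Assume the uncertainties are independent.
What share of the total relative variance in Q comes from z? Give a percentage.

5.39%

(δQ/Q)² = (1·δz/z)² + (1·δx/x)² + (3·δc/c)²
  z term: (1×0.0354)² = 0.00125
  x term: (1×0.0853)² = 0.00727
  c term: (3×0.0404)² = 0.0147
Total = 0.0232. Share from z = 0.00125/0.0232 = 0.0539.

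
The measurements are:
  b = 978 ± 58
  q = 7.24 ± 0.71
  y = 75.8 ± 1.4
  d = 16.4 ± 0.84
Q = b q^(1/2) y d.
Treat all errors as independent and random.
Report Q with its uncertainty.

Products/powers → add relative errors in quadrature, weighted by exponent:
  (1·δb/b)² = (1×0.0593)² = 0.00352;  (½·δq/q)² = (0.5×0.0981)² = 0.00240;  (1·δy/y)² = (1×0.0185)² = 0.000341;  (1·δd/d)² = (1×0.0512)² = 0.00262
δQ/Q = √(0.00889) = 0.0943
Q = 3.27e+06, so δQ = 0.0943 × 3.27e+06 = 3.08e+05.

(3.27 ± 0.308) × 10^6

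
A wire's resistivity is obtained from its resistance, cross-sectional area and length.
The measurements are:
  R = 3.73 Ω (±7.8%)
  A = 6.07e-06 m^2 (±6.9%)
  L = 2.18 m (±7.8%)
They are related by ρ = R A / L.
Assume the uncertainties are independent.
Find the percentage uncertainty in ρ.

For a monomial ρ ∝ R, A, L^-1, fractional errors add in quadrature:
  (1·δR/R)² = (1×0.0780)² = 0.00608;  (1·δA/A)² = (1×0.0690)² = 0.00476;  (-1·δL/L)² = (-1×0.0780)² = 0.00608
δρ/ρ = √(0.0169) = 0.130

13.0%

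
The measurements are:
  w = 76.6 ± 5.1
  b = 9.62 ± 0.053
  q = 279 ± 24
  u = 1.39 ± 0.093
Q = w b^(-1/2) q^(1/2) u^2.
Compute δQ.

124

Q is a product of powers, so relative uncertainties combine in quadrature:
  (1·δw/w)² = (1×0.0666)² = 0.00443;  (−½·δb/b)² = (-0.5×0.00551)² = 7.59e-06;  (½·δq/q)² = (0.5×0.0860)² = 0.00185;  (2·δu/u)² = (2×0.0669)² = 0.0179
δQ/Q = √(0.0242) = 0.156
Q = 797, so δQ = 0.156 × 797 = 124.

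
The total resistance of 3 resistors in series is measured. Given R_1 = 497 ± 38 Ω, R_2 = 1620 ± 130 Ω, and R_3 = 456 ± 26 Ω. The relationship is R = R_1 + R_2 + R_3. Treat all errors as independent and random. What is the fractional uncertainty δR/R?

0.0536

Sums and differences: (δR)² = Σ (cᵢ δxᵢ)².
  (δR_1)² = 1440;  (δR_2)² = 16900;  (δR_3)² = 676
δR = √(19000) = 138 Ω
R = 2570 Ω, so δR/R = 138/2570 = 0.0536.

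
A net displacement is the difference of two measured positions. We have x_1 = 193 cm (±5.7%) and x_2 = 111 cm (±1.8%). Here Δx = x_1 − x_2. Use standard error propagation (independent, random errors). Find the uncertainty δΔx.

Each term contributes (cᵢ δxᵢ)² to (δΔx)²:
  (δx_1)² = 121;  (δx_2)² = 3.99
δΔx = √(125) = 11.2 cm

11.2 cm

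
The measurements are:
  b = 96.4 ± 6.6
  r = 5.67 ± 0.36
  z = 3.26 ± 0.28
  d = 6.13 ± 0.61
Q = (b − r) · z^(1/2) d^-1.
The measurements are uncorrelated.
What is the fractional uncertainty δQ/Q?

0.131

Let u = b − r = 90.7. δu = √(δb² + δr²) = √(43.6 + 0.130) = 6.61, so δu/u = 0.0729.
Q is then a monomial in u, z, d:
δQ/Q = √((δu/u)² + (½·δz/z)² + (-1·δd/d)²) = √(0.00531 + 0.00184 + 0.00990) = 0.131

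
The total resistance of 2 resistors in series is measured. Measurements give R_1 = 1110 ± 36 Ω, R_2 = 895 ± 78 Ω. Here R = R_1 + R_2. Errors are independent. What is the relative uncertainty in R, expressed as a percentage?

4.28%

For a sum/difference, combine absolute errors in quadrature:
  (δR_1)² = 1300;  (δR_2)² = 6080
δR = √(7380) = 85.9 Ω
R = 2000 Ω, so δR/R = 85.9/2000 = 0.0428.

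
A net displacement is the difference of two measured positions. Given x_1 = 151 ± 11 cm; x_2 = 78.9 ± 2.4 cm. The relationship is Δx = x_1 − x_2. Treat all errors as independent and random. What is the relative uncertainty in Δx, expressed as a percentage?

For a sum/difference, combine absolute errors in quadrature:
  (δx_1)² = 121;  (δx_2)² = 5.76
δΔx = √(127) = 11.3 cm
Δx = 72.1 cm, so δΔx/Δx = 11.3/72.1 = 0.156.

15.6%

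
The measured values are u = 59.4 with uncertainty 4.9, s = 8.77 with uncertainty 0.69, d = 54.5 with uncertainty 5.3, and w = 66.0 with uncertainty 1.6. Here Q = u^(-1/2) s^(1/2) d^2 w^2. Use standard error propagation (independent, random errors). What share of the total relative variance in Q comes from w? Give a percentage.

5.41%

(δQ/Q)² = (−½·δu/u)² + (½·δs/s)² + (2·δd/d)² + (2·δw/w)²
  u term: (-0.5×0.0825)² = 0.00170
  s term: (0.5×0.0787)² = 0.00155
  d term: (2×0.0972)² = 0.0378
  w term: (2×0.0242)² = 0.00235
Total = 0.0434. Share from w = 0.00235/0.0434 = 0.0541.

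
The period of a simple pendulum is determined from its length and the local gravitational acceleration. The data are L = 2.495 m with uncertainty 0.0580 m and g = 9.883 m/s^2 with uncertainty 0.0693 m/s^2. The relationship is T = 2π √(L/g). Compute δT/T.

0.0121

For a monomial T ∝ L^(1/2), g^(-1/2), fractional errors add in quadrature:
  (½·δL/L)² = (0.5×0.0232)² = 0.000135;  (−½·δg/g)² = (-0.5×0.00701)² = 1.23e-05
δT/T = √(0.000147) = 0.0121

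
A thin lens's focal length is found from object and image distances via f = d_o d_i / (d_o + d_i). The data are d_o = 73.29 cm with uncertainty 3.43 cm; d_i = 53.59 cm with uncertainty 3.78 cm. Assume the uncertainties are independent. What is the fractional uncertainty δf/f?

0.0453

∂f/∂d_o = (d_i/(d_o+d_i))² = 0.178;  ∂f/∂d_i = (d_o/(d_o+d_i))² = 0.334
δf = √((∂f/∂d_o · δd_o)² + (∂f/∂d_i · δd_i)²) = √(0.374 + 1.59) = 1.40 cm
f = 30.96 cm, so δf/f = 1.40/30.96 = 0.0453.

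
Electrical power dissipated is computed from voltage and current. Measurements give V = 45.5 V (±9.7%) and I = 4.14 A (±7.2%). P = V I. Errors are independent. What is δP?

Relative error in a monomial: (δP/P)² = Σ (nᵢ · δxᵢ/xᵢ)².
  (1·δV/V)² = (1×0.0970)² = 0.00941;  (1·δI/I)² = (1×0.0720)² = 0.00518
δP/P = √(0.0146) = 0.121
P = 188 W, so δP = 0.121 × 188 = 22.8 W.

22.8 W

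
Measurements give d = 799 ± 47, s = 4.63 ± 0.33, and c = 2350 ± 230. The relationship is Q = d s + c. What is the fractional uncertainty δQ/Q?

0.0681

Let p = d·s = 3700. δp/p = √((1·δd/d)² + (1·δs/s)²) = √(0.00346 + 0.00508) = 0.0924, so δp = 342.
Q = p + c: δQ = √(δp² + δc²) = √(1.17e+05 + 52900) = 412
Q = 6050, so δQ/Q = 412/6050 = 0.0681.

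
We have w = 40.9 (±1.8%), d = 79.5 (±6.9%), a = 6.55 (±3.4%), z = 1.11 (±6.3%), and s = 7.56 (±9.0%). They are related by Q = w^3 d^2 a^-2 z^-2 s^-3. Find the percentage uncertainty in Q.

34.0%

Each factor contributes (exponent × relative error)² to (δQ/Q)²:
  (3·δw/w)² = (3×0.0180)² = 0.00292;  (2·δd/d)² = (2×0.0690)² = 0.0190;  (-2·δa/a)² = (-2×0.0340)² = 0.00462;  (-2·δz/z)² = (-2×0.0630)² = 0.0159;  (-3·δs/s)² = (-3×0.0900)² = 0.0729
δQ/Q = √(0.115) = 0.340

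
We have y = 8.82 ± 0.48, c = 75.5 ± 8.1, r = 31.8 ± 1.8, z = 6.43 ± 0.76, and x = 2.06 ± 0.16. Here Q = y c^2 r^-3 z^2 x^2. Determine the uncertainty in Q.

Q is a product of powers, so relative uncertainties combine in quadrature:
  (1·δy/y)² = (1×0.0544)² = 0.00296;  (2·δc/c)² = (2×0.107)² = 0.0460;  (-3·δr/r)² = (-3×0.0566)² = 0.0288;  (2·δz/z)² = (2×0.118)² = 0.0559;  (2·δx/x)² = (2×0.0777)² = 0.0241
δQ/Q = √(0.158) = 0.397
Q = 274, so δQ = 0.397 × 274 = 109.

109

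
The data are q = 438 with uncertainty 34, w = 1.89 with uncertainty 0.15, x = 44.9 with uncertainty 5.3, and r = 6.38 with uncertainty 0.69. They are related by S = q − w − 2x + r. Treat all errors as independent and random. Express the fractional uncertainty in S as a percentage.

10.1%

Each term contributes (cᵢ δxᵢ)² to (δS)²:
  (δq)² = 1160;  (δw)² = 0.0225;  (2·δx)² = 112;  (δr)² = 0.476
δS = √(1270) = 35.6
S = 353, so δS/S = 35.6/353 = 0.101.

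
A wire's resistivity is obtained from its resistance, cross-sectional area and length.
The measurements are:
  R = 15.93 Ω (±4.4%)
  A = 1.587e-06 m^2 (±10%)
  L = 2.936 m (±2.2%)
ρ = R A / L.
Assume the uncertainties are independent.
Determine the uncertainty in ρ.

Products/powers → add relative errors in quadrature, weighted by exponent:
  (1·δR/R)² = (1×0.0440)² = 0.00194;  (1·δA/A)² = (1×0.100)² = 0.0100;  (-1·δL/L)² = (-1×0.0220)² = 0.000484
δρ/ρ = √(0.0124) = 0.111
ρ = 8.611e-06 Ω·m, so δρ = 0.111 × 8.611e-06 = 9.6e-07 Ω·m.

9.6e-07 Ω·m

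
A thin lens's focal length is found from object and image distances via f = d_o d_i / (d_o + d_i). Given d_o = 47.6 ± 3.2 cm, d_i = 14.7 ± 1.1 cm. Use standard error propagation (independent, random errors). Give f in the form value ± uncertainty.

11.2 ± 0.666 cm

∂f/∂d_o = (d_i/(d_o+d_i))² = 0.0557;  ∂f/∂d_i = (d_o/(d_o+d_i))² = 0.584
δf = √((∂f/∂d_o · δd_o)² + (∂f/∂d_i · δd_i)²) = √(0.0317 + 0.412) = 0.666 cm
f = 11.2 cm.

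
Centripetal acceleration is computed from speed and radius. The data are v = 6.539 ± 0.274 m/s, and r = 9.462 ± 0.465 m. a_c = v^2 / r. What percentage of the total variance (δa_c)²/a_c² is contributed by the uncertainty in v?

74.4%

(δa_c/a_c)² = (2·δv/v)² + (-1·δr/r)²
  v term: (2×0.0419)² = 0.00702
  r term: (-1×0.0491)² = 0.00242
Total = 0.00944. Share from v = 0.00702/0.00944 = 0.744.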